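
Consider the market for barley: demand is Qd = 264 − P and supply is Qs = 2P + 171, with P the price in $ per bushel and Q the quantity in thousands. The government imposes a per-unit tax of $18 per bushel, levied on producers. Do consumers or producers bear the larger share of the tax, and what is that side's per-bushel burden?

Without the tax, 264 − P = 2P + 171 gives 3P = 93, so P* = $31 and Q* = 233.
With the tax collected from producers, supply shifts: Qs = 2(P − 18) + 171.
New equilibrium: consumers pay $43, producers receive $25, Q = 221. (Wedge: Pb − Ps = 18.)
Per-bushel burden: consumers $12, producers $6.
Consumers take the larger share because demand is less price-elastic here (demand slope 1 vs supply slope 2).

Consumers bear the larger share: $12 per bushel.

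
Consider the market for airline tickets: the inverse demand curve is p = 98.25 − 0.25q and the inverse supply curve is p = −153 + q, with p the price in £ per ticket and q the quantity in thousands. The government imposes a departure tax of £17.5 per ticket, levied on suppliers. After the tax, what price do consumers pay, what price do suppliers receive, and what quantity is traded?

Inverting to q(p) form: qd = 393 − 4p; qs = p + 153.
Without the tax, 393 − 4p = p + 153 gives 5p = 240, so p* = £48 and q* = 201.
With the tax collected from suppliers, supply shifts: qs = (p − 17.5) + 153.
New equilibrium: consumers pay £51.5, suppliers receive £34, q = 187. (Wedge: pb − ps = 17.5.)
The less price-elastic side of the market bears the larger share of a per-unit tax.

Consumers pay £51.5; suppliers receive £34; quantity = 187.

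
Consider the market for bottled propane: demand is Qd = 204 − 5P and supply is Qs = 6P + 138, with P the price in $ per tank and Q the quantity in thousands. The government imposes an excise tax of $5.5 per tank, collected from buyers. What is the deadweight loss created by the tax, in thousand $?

Without the tax, 204 − 5P = 6P + 138 gives 11P = 66, so P* = $6 and Q* = 174.
With the tax collected from buyers, demand (in seller-price terms) shifts: Qd = 204 − 5(P + 5.5).
Solving gives Q = 159 with buyers paying $9 and suppliers receiving $3.5 (the $5.5 wedge).
Quantity falls by |ΔQ| = |174 − 159| = 15.
DWL = ½ · t · |ΔQ| = ½ · 5.5 · 15 = $41.25.

Deadweight loss = $41.25 thousand.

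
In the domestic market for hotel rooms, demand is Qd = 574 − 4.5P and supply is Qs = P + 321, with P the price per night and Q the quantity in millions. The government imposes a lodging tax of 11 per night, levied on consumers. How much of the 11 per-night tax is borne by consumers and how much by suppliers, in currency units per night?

Consumers bear 2 per night; suppliers bear 9 per night.

Without the tax, 574 − 4.5P = P + 321 gives 5.5P = 253, so P* = 46 and Q* = 367.
With the tax collected from consumers, demand (in seller-price terms) shifts: Qd = 574 − 4.5(P + 11).
New equilibrium: consumers pay 48, suppliers receive 37, Q = 358. (Wedge: Pb − Ps = 11.)
Burden on consumers: 2; on suppliers: 9. (They sum to 11.)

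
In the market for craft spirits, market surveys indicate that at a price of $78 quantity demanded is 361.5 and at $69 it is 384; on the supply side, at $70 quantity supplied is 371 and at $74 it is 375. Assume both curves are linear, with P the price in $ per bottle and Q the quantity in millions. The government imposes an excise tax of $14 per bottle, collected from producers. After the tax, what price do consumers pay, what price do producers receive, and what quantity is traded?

Consumers pay $77; producers receive $63; quantity = 364.

Demand slope: (384 − 361.5)/(69 − 78) = -2.5, so Qd = 556.5 − 2.5P.
Supply slope: (375 − 371)/(74 − 70) = 1, so Qs = P + 301.
Without the tax, 556.5 − 2.5P = P + 301 gives 3.5P = 255.5, so P* = $73 and Q* = 374.
With the tax collected from producers, supply shifts: Qs = (P − 14) + 301.
New equilibrium: consumers pay $77, producers receive $63, Q = 364. (Wedge: Pb − Ps = 14.)
The less price-elastic side of the market bears the larger share of a per-unit tax.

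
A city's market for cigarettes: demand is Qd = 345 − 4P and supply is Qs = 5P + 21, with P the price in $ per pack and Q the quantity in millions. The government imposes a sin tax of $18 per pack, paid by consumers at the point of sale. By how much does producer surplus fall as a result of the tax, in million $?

Producer surplus falls by $1448 million.

Before the tax: set 345 − 4P = 5P + 21 → P* = $36, Q* = 201.
With the tax collected from consumers, demand (in seller-price terms) shifts: Qd = 345 − 4(P + 18).
Solving gives Q = 161 with consumers paying $46 and producers receiving $28 (the $18 wedge).
ΔPS is the trapezoid between Q = 161 and Q = 201 of height $8: ½ · (201 + 161) · 8 = $1448.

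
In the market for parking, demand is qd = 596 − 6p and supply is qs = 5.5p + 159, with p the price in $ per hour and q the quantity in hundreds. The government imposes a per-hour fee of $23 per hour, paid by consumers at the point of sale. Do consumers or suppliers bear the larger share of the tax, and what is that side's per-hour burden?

Before the tax: set 596 − 6p = 5.5p + 159 → p* = $38, q* = 368.
With the tax collected from consumers, demand (in seller-price terms) shifts: qd = 596 − 6(p + 23).
New equilibrium: consumers pay $49, suppliers receive $26, q = 302. (Wedge: pb − ps = 23.)
Per-hour burden: consumers $11, suppliers $12.
Suppliers take the larger share because supply is less price-elastic here (demand slope 6 vs supply slope 5.5).

Suppliers bear the larger share: $12 per hour.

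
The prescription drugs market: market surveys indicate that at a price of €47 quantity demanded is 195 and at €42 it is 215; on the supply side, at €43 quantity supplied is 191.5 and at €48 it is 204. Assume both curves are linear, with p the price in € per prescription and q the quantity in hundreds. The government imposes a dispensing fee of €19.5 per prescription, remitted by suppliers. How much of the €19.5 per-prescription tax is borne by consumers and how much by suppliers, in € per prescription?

Consumers bear €7.5 per prescription; suppliers bear €12 per prescription.

Demand slope: (215 − 195)/(42 − 47) = -4, so qd = 383 − 4p.
Supply slope: (204 − 191.5)/(48 − 43) = 2.5, so qs = 2.5p + 84.
Without the tax, 383 − 4p = 2.5p + 84 gives 6.5p = 299, so p* = €46 and q* = 199.
With the tax collected from suppliers, supply shifts: qs = 2.5(p − 19.5) + 84.
Solving gives q = 169 with consumers paying €53.5 and suppliers receiving €34 (the €19.5 wedge).
Burden on consumers: €7.5; on suppliers: €12. (They sum to €19.5.)
The less price-elastic side of the market bears the larger share of a per-unit tax.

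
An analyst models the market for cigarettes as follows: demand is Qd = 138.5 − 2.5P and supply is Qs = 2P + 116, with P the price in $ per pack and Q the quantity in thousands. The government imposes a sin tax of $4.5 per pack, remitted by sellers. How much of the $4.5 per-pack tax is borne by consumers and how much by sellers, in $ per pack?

Without the tax, 138.5 − 2.5P = 2P + 116 gives 4.5P = 22.5, so P* = $5 and Q* = 126.
With the tax collected from sellers, supply shifts: Qs = 2(P − 4.5) + 116.
New equilibrium: consumers pay $7, sellers receive $2.5, Q = 121. (Wedge: Pb − Ps = 4.5.)
Burden on consumers: $2; on sellers: $2.5. (They sum to $4.5.)

Consumers bear $2 per pack; sellers bear $2.5 per pack.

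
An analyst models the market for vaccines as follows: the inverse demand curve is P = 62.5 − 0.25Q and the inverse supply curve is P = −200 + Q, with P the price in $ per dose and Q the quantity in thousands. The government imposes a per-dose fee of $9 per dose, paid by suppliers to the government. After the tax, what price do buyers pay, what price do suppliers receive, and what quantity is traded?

Buyers pay $11.8; suppliers receive $2.8; quantity = 202.8.

Inverting to Q(P) form: Qd = 250 − 4P; Qs = P + 200.
Before the tax: set 250 − 4P = P + 200 → P* = $10, Q* = 210.
With the tax collected from suppliers, supply shifts: Qs = (P − 9) + 200.
Solving gives Q = 202.8 with buyers paying $11.8 and suppliers receiving $2.8 (the $9 wedge).
The less price-elastic side of the market bears the larger share of a per-unit tax.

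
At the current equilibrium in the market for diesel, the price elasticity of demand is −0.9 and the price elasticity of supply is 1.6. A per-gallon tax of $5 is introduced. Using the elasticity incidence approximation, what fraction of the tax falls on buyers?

Incidence ratio: buyers' share ≈ εs / (εs + |εd|) = 1.6 / (1.6 + 0.9) = 0.64.
Supply is the more elastic side, so buyers bear the larger share.

Buyers' share ≈ 0.64.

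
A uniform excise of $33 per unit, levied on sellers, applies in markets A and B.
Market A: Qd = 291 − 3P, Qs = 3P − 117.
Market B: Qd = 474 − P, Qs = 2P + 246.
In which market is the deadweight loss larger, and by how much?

Market A: pre-tax P* = $68, Q* = 87; post-tax Q = 37.5; deadweight loss = $816.75.
Market B: pre-tax P* = $76, Q* = 398; post-tax Q = 376; deadweight loss = $363.
Difference: $816.75 vs $363 → market A is larger by $453.75.

Market A, by $453.75.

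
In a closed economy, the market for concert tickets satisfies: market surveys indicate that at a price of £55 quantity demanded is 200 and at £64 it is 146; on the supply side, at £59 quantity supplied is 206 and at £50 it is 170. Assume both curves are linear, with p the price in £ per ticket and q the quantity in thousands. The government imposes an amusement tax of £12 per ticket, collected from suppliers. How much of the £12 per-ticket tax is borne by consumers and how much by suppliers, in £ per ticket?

Demand slope: (146 − 200)/(64 − 55) = -6, so qd = 530 − 6p.
Supply slope: (170 − 206)/(50 − 59) = 4, so qs = 4p − 30.
Without the tax, 530 − 6p = 4p − 30 gives 10p = 560, so p* = £56 and q* = 194.
With the tax collected from suppliers, supply shifts: qs = 4(p − 12) − 30.
Solving gives q = 165.2 with consumers paying £60.8 and suppliers receiving £48.8 (the £12 wedge).
Burden on consumers: £4.8; on suppliers: £7.2. (They sum to £12.)

Consumers bear £4.8 per ticket; suppliers bear £7.2 per ticket.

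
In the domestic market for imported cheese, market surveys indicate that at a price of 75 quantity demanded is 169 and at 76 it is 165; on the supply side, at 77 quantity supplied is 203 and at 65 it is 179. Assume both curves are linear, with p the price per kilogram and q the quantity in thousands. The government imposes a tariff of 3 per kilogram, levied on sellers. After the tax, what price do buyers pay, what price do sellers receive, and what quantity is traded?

Demand slope: (165 − 169)/(76 − 75) = -4, so qd = 469 − 4p.
Supply slope: (179 − 203)/(65 − 77) = 2, so qs = 2p + 49.
Without the tax, 469 − 4p = 2p + 49 gives 6p = 420, so p* = 70 and q* = 189.
With the tax collected from sellers, supply shifts: qs = 2(p − 3) + 49.
Solving gives q = 185 with buyers paying 71 and sellers receiving 68 (the 3 wedge).

Buyers pay 71; sellers receive 68; quantity = 185.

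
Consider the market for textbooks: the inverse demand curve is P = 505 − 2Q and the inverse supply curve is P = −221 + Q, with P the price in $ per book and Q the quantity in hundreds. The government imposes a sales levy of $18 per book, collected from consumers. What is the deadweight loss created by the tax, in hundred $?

Inverting to Q(P) form: Qd = 252.5 − 0.5P; Qs = P + 221.
Before the tax: set 252.5 − 0.5P = P + 221 → P* = $21, Q* = 242.
With the tax collected from consumers, demand (in seller-price terms) shifts: Qd = 252.5 − 0.5(P + 18).
Solving gives Q = 236 with consumers paying $33 and producers receiving $15 (the $18 wedge).
Quantity falls by |ΔQ| = |242 − 236| = 6.
DWL = ½ · t · |ΔQ| = ½ · 18 · 6 = $54.

Deadweight loss = $54 hundred.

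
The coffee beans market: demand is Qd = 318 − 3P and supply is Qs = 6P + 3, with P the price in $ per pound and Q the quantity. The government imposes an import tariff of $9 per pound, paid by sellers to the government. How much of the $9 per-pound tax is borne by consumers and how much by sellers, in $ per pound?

Without the tax, 318 − 3P = 6P + 3 gives 9P = 315, so P* = $35 and Q* = 213.
With the tax collected from sellers, supply shifts: Qs = 6(P − 9) + 3.
New equilibrium: consumers pay $41, sellers receive $32, Q = 195. (Wedge: Pb − Ps = 9.)
Burden on consumers: $6; on sellers: $3. (They sum to $9.)

Consumers bear $6 per pound; sellers bear $3 per pound.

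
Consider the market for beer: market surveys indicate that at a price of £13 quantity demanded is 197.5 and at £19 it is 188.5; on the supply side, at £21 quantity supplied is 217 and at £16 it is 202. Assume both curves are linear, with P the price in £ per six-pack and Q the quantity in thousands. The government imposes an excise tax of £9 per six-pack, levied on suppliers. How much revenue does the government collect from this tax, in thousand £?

Tax revenue = £1683 thousand.

Demand slope: (188.5 − 197.5)/(19 − 13) = -1.5, so Qd = 217 − 1.5P.
Supply slope: (202 − 217)/(16 − 21) = 3, so Qs = 3P + 154.
Before the tax: set 217 − 1.5P = 3P + 154 → P* = £14, Q* = 196.
With the tax collected from suppliers, supply shifts: Qs = 3(P − 9) + 154.
New equilibrium: buyers pay £20, suppliers receive £11, Q = 187. (Wedge: Pb − Ps = 9.)
Revenue = t · Q = 9 · 187 = £1683.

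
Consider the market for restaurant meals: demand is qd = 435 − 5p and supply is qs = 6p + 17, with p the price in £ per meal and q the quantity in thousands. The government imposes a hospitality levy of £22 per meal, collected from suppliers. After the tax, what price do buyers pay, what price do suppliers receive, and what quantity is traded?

Without the tax, 435 − 5p = 6p + 17 gives 11p = 418, so p* = £38 and q* = 245.
With the tax collected from suppliers, supply shifts: qs = 6(p − 22) + 17.
Solving gives q = 185 with buyers paying £50 and suppliers receiving £28 (the £22 wedge).

Buyers pay £50; suppliers receive £28; quantity = 185.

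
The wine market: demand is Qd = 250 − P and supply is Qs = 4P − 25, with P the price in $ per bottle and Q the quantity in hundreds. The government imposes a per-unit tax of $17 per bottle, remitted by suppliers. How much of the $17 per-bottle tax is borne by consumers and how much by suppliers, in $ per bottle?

Without the tax, 250 − P = 4P − 25 gives 5P = 275, so P* = $55 and Q* = 195.
With the tax collected from suppliers, supply shifts: Qs = 4(P − 17) − 25.
New equilibrium: consumers pay $68.6, suppliers receive $51.6, Q = 181.4. (Wedge: Pb − Ps = 17.)
Burden on consumers: $13.6; on suppliers: $3.4. (They sum to $17.)

Consumers bear $13.6 per bottle; suppliers bear $3.4 per bottle.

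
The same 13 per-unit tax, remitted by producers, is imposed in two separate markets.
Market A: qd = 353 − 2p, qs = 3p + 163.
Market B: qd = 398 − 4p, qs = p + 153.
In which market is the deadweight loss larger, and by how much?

Market A: pre-tax p* = 38, q* = 277; post-tax q = 261.4; deadweight loss = 101.4.
Market B: pre-tax p* = 49, q* = 202; post-tax q = 191.6; deadweight loss = 67.6.
Difference: 101.4 vs 67.6 → market A is larger by 33.8.

Market A, by 33.8.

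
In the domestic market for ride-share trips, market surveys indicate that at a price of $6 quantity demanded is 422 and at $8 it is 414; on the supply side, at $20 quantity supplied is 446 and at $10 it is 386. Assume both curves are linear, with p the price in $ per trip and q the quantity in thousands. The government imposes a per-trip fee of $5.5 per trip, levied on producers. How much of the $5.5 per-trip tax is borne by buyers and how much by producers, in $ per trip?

Demand slope: (414 − 422)/(8 − 6) = -4, so qd = 446 − 4p.
Supply slope: (386 − 446)/(10 − 20) = 6, so qs = 6p + 326.
Without the tax, 446 − 4p = 6p + 326 gives 10p = 120, so p* = $12 and q* = 398.
With the tax collected from producers, supply shifts: qs = 6(p − 5.5) + 326.
Solving gives q = 384.8 with buyers paying $15.3 and producers receiving $9.8 (the $5.5 wedge).
Burden on buyers: $3.3; on producers: $2.2. (They sum to $5.5.)

Buyers bear $3.3 per trip; producers bear $2.2 per trip.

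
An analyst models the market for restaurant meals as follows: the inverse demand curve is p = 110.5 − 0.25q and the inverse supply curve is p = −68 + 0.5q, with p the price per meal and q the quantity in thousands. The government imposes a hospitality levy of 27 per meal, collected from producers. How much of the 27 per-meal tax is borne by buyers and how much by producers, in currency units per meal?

Rewrite in direct form: qd = 442 − 4p and qs = 2p + 136.
Before the tax: set 442 − 4p = 2p + 136 → p* = 51, q* = 238.
With the tax collected from producers, supply shifts: qs = 2(p − 27) + 136.
Solving gives q = 202 with buyers paying 60 and producers receiving 33 (the 27 wedge).
Burden on buyers: 9; on producers: 18. (They sum to 27.)
The less price-elastic side of the market bears the larger share of a per-unit tax.

Buyers bear 9 per meal; producers bear 18 per meal.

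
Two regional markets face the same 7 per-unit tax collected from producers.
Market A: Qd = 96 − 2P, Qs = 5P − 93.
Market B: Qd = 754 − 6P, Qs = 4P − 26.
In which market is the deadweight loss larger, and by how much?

Market B, by 23.8.

Market A: pre-tax P* = 27, Q* = 42; post-tax Q = 32; deadweight loss = 35.
Market B: pre-tax P* = 78, Q* = 286; post-tax Q = 269.2; deadweight loss = 58.8.
Difference: 35 vs 58.8 → market B is larger by 23.8.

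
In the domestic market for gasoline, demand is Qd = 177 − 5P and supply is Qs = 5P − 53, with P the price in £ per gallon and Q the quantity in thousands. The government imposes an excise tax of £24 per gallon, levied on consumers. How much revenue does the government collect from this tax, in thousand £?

Before the tax: set 177 − 5P = 5P − 53 → P* = £23, Q* = 62.
With the tax collected from consumers, demand (in seller-price terms) shifts: Qd = 177 − 5(P + 24).
Solving gives Q = 2 with consumers paying £35 and suppliers receiving £11 (the £24 wedge).
Revenue = t · Q = 24 · 2 = £48.

Tax revenue = £48 thousand.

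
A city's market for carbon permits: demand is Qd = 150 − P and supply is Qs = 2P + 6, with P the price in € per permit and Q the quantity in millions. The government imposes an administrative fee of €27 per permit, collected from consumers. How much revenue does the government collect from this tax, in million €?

Before the tax: set 150 − P = 2P + 6 → P* = €48, Q* = 102.
With the tax collected from consumers, demand (in seller-price terms) shifts: Qd = 150 − (P + 27).
Solving gives Q = 84 with consumers paying €66 and suppliers receiving €39 (the €27 wedge).
Revenue = t · Q = 27 · 84 = €2268.

Tax revenue = €2268 million.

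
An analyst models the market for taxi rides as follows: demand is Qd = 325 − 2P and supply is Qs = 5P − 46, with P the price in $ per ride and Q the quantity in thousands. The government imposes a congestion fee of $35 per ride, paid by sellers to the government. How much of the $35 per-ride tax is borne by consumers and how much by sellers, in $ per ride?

Without the tax, 325 − 2P = 5P − 46 gives 7P = 371, so P* = $53 and Q* = 219.
With the tax collected from sellers, supply shifts: Qs = 5(P − 35) − 46.
New equilibrium: consumers pay $78, sellers receive $43, Q = 169. (Wedge: Pb − Ps = 35.)
Burden on consumers: $25; on sellers: $10. (They sum to $35.)

Consumers bear $25 per ride; sellers bear $10 per ride.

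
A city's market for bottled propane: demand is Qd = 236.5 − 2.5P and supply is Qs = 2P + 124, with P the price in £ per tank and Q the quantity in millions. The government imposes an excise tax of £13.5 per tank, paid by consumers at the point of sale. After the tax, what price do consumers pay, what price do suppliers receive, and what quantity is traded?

Consumers pay £31; suppliers receive £17.5; quantity = 159.

Without the tax, 236.5 − 2.5P = 2P + 124 gives 4.5P = 112.5, so P* = £25 and Q* = 174.
With the tax collected from consumers, demand (in seller-price terms) shifts: Qd = 236.5 − 2.5(P + 13.5).
Solving gives Q = 159 with consumers paying £31 and suppliers receiving £17.5 (the £13.5 wedge).
The less price-elastic side of the market bears the larger share of a per-unit tax.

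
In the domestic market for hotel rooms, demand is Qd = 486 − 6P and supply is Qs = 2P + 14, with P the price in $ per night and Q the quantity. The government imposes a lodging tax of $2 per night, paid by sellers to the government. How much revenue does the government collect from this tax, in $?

Before the tax: set 486 − 6P = 2P + 14 → P* = $59, Q* = 132.
With the tax collected from sellers, supply shifts: Qs = 2(P − 2) + 14.
New equilibrium: consumers pay $59.5, sellers receive $57.5, Q = 129. (Wedge: Pb − Ps = 2.)
Revenue = t · Q = 2 · 129 = $258.

Tax revenue = $258.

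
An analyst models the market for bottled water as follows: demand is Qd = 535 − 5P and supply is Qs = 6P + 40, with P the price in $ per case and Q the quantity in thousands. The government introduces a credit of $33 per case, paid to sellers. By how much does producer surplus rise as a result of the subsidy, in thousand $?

Without the subsidy, 535 − 5P = 6P + 40 gives 11P = 495, so P* = $45 and Q* = 310.
With a per-unit subsidy paid to sellers, each receives P + 33 per unit sold, so supply becomes Qs = 6(P + 33) + 40.
New equilibrium: consumers pay $27, sellers receive $60, Q = 400. (Wedge: Pb − Ps = −33.)
ΔPS is the trapezoid between Q = 400 and Q = 310 of height $15: ½ · (310 + 400) · 15 = $5325.

Producer surplus rises by $5325 thousand.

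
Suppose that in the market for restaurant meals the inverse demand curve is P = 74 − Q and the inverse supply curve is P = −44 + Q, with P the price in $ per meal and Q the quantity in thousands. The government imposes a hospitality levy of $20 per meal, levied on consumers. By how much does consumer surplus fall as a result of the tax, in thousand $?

Consumer surplus falls by $540 thousand.

Inverting to Q(P) form: Qd = 74 − P; Qs = P + 44.
Without the tax, 74 − P = P + 44 gives 2P = 30, so P* = $15 and Q* = 59.
With the tax collected from consumers, demand (in seller-price terms) shifts: Qd = 74 − (P + 20).
New equilibrium: consumers pay $25, producers receive $5, Q = 49. (Wedge: Pb − Ps = 20.)
ΔCS is the trapezoid between Q = 49 and Q = 59 of height $10: ½ · (59 + 49) · 10 = $540.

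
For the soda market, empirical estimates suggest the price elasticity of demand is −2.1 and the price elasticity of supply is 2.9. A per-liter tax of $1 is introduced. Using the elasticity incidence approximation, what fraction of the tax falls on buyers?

Incidence ratio: buyers' share ≈ εs / (εs + |εd|) = 2.9 / (2.9 + 2.1) = 0.58.
Supply is the more elastic side, so buyers bear the larger share.

Buyers' share ≈ 0.58.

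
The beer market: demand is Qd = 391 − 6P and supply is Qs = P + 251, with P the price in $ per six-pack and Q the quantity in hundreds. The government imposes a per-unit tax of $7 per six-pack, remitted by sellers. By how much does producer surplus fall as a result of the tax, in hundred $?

Producer surplus falls by $1608 hundred.

Before the tax: set 391 − 6P = P + 251 → P* = $20, Q* = 271.
With the tax collected from sellers, supply shifts: Qs = (P − 7) + 251.
New equilibrium: buyers pay $21, sellers receive $14, Q = 265. (Wedge: Pb − Ps = 7.)
ΔPS is the trapezoid between Q = 265 and Q = 271 of height $6: ½ · (271 + 265) · 6 = $1608.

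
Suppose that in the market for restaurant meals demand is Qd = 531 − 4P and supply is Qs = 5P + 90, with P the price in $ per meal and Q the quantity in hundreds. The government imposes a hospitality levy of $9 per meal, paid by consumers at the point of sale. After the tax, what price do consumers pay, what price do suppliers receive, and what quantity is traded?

Consumers pay $54; suppliers receive $45; quantity = 315.

Before the tax: set 531 − 4P = 5P + 90 → P* = $49, Q* = 335.
With the tax collected from consumers, demand (in seller-price terms) shifts: Qd = 531 − 4(P + 9).
New equilibrium: consumers pay $54, suppliers receive $45, Q = 315. (Wedge: Pb − Ps = 9.)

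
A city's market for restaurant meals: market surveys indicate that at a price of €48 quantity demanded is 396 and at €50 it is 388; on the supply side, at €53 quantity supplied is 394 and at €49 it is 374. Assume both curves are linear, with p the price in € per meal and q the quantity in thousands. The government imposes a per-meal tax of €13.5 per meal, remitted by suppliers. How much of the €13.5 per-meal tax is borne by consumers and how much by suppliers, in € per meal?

Consumers bear €7.5 per meal; suppliers bear €6 per meal.

Demand slope: (388 − 396)/(50 − 48) = -4, so qd = 588 − 4p.
Supply slope: (374 − 394)/(49 − 53) = 5, so qs = 5p + 129.
Before the tax: set 588 − 4p = 5p + 129 → p* = €51, q* = 384.
With the tax collected from suppliers, supply shifts: qs = 5(p − 13.5) + 129.
New equilibrium: consumers pay €58.5, suppliers receive €45, q = 354. (Wedge: pb − ps = 13.5.)
Burden on consumers: €7.5; on suppliers: €6. (They sum to €13.5.)
The less price-elastic side of the market bears the larger share of a per-unit tax.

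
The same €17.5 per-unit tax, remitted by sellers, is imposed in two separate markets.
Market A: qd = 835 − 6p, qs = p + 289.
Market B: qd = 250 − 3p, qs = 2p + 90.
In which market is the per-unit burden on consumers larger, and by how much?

Market A: pre-tax p* = €78, q* = 367; post-tax q = 352; per-unit burden on consumers = €2.5.
Market B: pre-tax p* = €32, q* = 154; post-tax q = 133; per-unit burden on consumers = €7.
Difference: €2.5 vs €7 → market B is larger by €4.5.

Market B, by €4.5.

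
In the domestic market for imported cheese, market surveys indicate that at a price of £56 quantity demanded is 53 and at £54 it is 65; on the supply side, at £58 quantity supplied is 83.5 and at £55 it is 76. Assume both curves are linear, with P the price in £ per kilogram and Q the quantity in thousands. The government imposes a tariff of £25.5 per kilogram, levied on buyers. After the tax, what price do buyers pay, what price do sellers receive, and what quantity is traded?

Demand slope: (65 − 53)/(54 − 56) = -6, so Qd = 389 − 6P.
Supply slope: (76 − 83.5)/(55 − 58) = 2.5, so Qs = 2.5P − 61.5.
Before the tax: set 389 − 6P = 2.5P − 61.5 → P* = £53, Q* = 71.
With the tax collected from buyers, demand (in seller-price terms) shifts: Qd = 389 − 6(P + 25.5).
New equilibrium: buyers pay £60.5, sellers receive £35, Q = 26. (Wedge: Pb − Ps = 25.5.)

Buyers pay £60.5; sellers receive £35; quantity = 26.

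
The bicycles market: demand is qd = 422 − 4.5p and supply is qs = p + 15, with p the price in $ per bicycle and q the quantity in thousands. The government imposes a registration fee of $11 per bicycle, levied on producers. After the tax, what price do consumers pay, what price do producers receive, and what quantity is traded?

Without the tax, 422 − 4.5p = p + 15 gives 5.5p = 407, so p* = $74 and q* = 89.
With the tax collected from producers, supply shifts: qs = (p − 11) + 15.
New equilibrium: consumers pay $76, producers receive $65, q = 80. (Wedge: pb − ps = 11.)
The less price-elastic side of the market bears the larger share of a per-unit tax.

Consumers pay $76; producers receive $65; quantity = 80.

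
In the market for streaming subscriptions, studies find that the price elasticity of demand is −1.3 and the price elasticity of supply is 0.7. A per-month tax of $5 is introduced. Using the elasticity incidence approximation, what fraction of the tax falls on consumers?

Incidence ratio: consumers' share ≈ εs / (εs + |εd|) = 0.7 / (0.7 + 1.3) = 0.35.
Supply is the less elastic side, so consumers bear the smaller share.

Consumers' share ≈ 0.35.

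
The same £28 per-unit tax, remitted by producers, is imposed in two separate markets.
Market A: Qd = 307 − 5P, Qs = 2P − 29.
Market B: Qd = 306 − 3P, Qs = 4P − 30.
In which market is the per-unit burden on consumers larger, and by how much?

Market B, by £8.

Market A: pre-tax P* = £48, Q* = 67; post-tax Q = 27; per-unit burden on consumers = £8.
Market B: pre-tax P* = £48, Q* = 162; post-tax Q = 114; per-unit burden on consumers = £16.
Difference: £8 vs £16 → market B is larger by £8.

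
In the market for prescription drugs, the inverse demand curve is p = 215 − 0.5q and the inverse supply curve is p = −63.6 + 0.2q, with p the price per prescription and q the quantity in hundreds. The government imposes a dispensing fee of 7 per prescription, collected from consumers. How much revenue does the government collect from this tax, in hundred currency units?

Inverting to q(p) form: qd = 430 − 2p; qs = 5p + 318.
Before the tax: set 430 − 2p = 5p + 318 → p* = 16, q* = 398.
With the tax collected from consumers, demand (in seller-price terms) shifts: qd = 430 − 2(p + 7).
Solving gives q = 388 with consumers paying 21 and suppliers receiving 14 (the 7 wedge).
Revenue = t · Q = 7 · 388 = 2716.

Tax revenue = 2716 hundred.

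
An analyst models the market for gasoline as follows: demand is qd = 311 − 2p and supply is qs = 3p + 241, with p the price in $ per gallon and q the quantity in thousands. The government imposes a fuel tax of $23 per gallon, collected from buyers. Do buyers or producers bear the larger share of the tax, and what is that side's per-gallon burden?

Without the tax, 311 − 2p = 3p + 241 gives 5p = 70, so p* = $14 and q* = 283.
With the tax collected from buyers, demand (in seller-price terms) shifts: qd = 311 − 2(p + 23).
New equilibrium: buyers pay $27.8, producers receive $4.8, q = 255.4. (Wedge: pb − ps = 23.)
Per-gallon burden: buyers $13.8, producers $9.2.
Buyers take the larger share because demand is less price-elastic here (demand slope 2 vs supply slope 3).

Buyers bear the larger share: $13.8 per gallon.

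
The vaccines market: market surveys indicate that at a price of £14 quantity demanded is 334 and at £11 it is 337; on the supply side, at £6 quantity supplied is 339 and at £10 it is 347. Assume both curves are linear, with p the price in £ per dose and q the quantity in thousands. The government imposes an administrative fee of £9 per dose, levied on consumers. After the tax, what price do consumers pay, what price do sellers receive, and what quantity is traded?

Consumers pay £13; sellers receive £4; quantity = 335.

Demand slope: (337 − 334)/(11 − 14) = -1, so qd = 348 − p.
Supply slope: (347 − 339)/(10 − 6) = 2, so qs = 2p + 327.
Without the tax, 348 − p = 2p + 327 gives 3p = 21, so p* = £7 and q* = 341.
With the tax collected from consumers, demand (in seller-price terms) shifts: qd = 348 − (p + 9).
Solving gives q = 335 with consumers paying £13 and sellers receiving £4 (the £9 wedge).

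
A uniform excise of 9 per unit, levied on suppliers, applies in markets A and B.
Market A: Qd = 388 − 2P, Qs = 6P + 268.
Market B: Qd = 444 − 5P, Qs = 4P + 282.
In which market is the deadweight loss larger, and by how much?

Market B, by 29.25.

Market A: pre-tax P* = 15, Q* = 358; post-tax Q = 344.5; deadweight loss = 60.75.
Market B: pre-tax P* = 18, Q* = 354; post-tax Q = 334; deadweight loss = 90.
Difference: 60.75 vs 90 → market B is larger by 29.25.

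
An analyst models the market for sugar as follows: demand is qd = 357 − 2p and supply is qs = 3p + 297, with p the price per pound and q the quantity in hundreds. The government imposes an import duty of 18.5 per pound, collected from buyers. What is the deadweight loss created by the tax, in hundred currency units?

Without the tax, 357 − 2p = 3p + 297 gives 5p = 60, so p* = 12 and q* = 333.
With the tax collected from buyers, demand (in seller-price terms) shifts: qd = 357 − 2(p + 18.5).
New equilibrium: buyers pay 23.1, producers receive 4.6, q = 310.8. (Wedge: pb − ps = 18.5.)
Quantity falls by |ΔQ| = |333 − 310.8| = 22.2.
DWL = ½ · t · |ΔQ| = ½ · 18.5 · 22.2 = 205.35.

Deadweight loss = 205.35 hundred.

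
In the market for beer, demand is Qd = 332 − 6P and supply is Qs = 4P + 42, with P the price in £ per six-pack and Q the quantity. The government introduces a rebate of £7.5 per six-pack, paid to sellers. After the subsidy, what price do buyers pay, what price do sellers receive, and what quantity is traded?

Without the subsidy, 332 − 6P = 4P + 42 gives 10P = 290, so P* = £29 and Q* = 158.
With a per-unit subsidy paid to sellers, each receives P + 7.5 per unit sold, so supply becomes Qs = 4(P + 7.5) + 42.
New equilibrium: buyers pay £26, sellers receive £33.5, Q = 176. (Wedge: Pb − Ps = −7.5.)

Buyers pay £26; sellers receive £33.5; quantity = 176.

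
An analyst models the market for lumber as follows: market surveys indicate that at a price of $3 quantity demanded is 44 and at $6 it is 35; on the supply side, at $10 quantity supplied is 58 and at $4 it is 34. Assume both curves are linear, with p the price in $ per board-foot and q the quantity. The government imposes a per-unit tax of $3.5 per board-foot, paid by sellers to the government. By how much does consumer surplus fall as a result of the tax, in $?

Consumer surplus falls by $70.

Demand slope: (35 − 44)/(6 − 3) = -3, so qd = 53 − 3p.
Supply slope: (34 − 58)/(4 − 10) = 4, so qs = 4p + 18.
Before the tax: set 53 − 3p = 4p + 18 → p* = $5, q* = 38.
With the tax collected from sellers, supply shifts: qs = 4(p − 3.5) + 18.
New equilibrium: consumers pay $7, sellers receive $3.5, q = 32. (Wedge: pb − ps = 3.5.)
ΔCS is the trapezoid between Q = 32 and Q = 38 of height $2: ½ · (38 + 32) · 2 = $70.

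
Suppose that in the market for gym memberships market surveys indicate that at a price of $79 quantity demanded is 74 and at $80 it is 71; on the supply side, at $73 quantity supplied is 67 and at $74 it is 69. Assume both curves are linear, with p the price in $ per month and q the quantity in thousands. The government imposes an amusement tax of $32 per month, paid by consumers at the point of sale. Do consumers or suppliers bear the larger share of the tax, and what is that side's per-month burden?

Suppliers bear the larger share: $19.2 per month.

Demand slope: (71 − 74)/(80 − 79) = -3, so qd = 311 − 3p.
Supply slope: (69 − 67)/(74 − 73) = 2, so qs = 2p − 79.
Without the tax, 311 − 3p = 2p − 79 gives 5p = 390, so p* = $78 and q* = 77.
With the tax collected from consumers, demand (in seller-price terms) shifts: qd = 311 − 3(p + 32).
Solving gives q = 38.6 with consumers paying $90.8 and suppliers receiving $58.8 (the $32 wedge).
Per-month burden: consumers $12.8, suppliers $19.2.
Suppliers take the larger share because supply is less price-elastic here (demand slope 3 vs supply slope 2).
The less price-elastic side of the market bears the larger share of a per-unit tax.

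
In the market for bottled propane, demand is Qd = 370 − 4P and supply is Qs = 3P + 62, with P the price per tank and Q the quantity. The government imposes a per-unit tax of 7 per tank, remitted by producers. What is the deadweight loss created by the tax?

Deadweight loss = 42.

Before the tax: set 370 − 4P = 3P + 62 → P* = 44, Q* = 194.
With the tax collected from producers, supply shifts: Qs = 3(P − 7) + 62.
New equilibrium: buyers pay 47, producers receive 40, Q = 182. (Wedge: Pb − Ps = 7.)
Quantity falls by |ΔQ| = |194 − 182| = 12.
DWL = ½ · t · |ΔQ| = ½ · 7 · 12 = 42.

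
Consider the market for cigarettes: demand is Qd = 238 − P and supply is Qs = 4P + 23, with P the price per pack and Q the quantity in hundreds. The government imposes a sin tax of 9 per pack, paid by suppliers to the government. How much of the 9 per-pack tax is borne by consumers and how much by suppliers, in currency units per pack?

Before the tax: set 238 − P = 4P + 23 → P* = 43, Q* = 195.
With the tax collected from suppliers, supply shifts: Qs = 4(P − 9) + 23.
Solving gives Q = 187.8 with consumers paying 50.2 and suppliers receiving 41.2 (the 9 wedge).
Burden on consumers: 7.2; on suppliers: 1.8. (They sum to 9.)

Consumers bear 7.2 per pack; suppliers bear 1.8 per pack.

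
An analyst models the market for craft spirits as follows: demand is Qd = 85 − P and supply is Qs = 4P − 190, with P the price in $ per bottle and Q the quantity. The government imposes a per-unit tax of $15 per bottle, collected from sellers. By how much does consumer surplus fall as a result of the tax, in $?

Consumer surplus falls by $288.

Before the tax: set 85 − P = 4P − 190 → P* = $55, Q* = 30.
With the tax collected from sellers, supply shifts: Qs = 4(P − 15) − 190.
Solving gives Q = 18 with buyers paying $67 and sellers receiving $52 (the $15 wedge).
ΔCS is the trapezoid between Q = 18 and Q = 30 of height $12: ½ · (30 + 18) · 12 = $288.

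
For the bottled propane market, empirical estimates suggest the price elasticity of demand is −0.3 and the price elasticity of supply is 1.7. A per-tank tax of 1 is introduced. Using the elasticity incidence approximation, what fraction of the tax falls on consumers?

Consumers' share ≈ 0.85.

Incidence ratio: consumers' share ≈ εs / (εs + |εd|) = 1.7 / (1.7 + 0.3) = 0.85.
Supply is the more elastic side, so consumers bear the larger share.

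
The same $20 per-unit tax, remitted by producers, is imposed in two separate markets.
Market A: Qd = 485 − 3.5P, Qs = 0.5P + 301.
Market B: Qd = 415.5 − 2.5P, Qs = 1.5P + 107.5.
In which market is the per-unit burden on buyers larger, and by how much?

Market A: pre-tax P* = $46, Q* = 324; post-tax Q = 315.25; per-unit burden on buyers = $2.5.
Market B: pre-tax P* = $77, Q* = 223; post-tax Q = 204.25; per-unit burden on buyers = $7.5.
Difference: $2.5 vs $7.5 → market B is larger by $5.

Market B, by $5.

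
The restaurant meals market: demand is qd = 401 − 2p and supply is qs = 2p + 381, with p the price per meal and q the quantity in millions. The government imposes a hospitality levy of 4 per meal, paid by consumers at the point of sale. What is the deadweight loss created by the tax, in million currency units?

Before the tax: set 401 − 2p = 2p + 381 → p* = 5, q* = 391.
With the tax collected from consumers, demand (in seller-price terms) shifts: qd = 401 − 2(p + 4).
New equilibrium: consumers pay 7, sellers receive 3, q = 387. (Wedge: pb − ps = 4.)
Quantity falls by |ΔQ| = |391 − 387| = 4.
DWL = ½ · t · |ΔQ| = ½ · 4 · 4 = 8.

Deadweight loss = 8 million.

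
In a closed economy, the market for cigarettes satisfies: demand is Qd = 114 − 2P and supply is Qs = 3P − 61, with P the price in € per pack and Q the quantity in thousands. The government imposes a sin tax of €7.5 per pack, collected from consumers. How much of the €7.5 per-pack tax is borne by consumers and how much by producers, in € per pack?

Before the tax: set 114 − 2P = 3P − 61 → P* = €35, Q* = 44.
With the tax collected from consumers, demand (in seller-price terms) shifts: Qd = 114 − 2(P + 7.5).
New equilibrium: consumers pay €39.5, producers receive €32, Q = 35. (Wedge: Pb − Ps = 7.5.)
Burden on consumers: €4.5; on producers: €3. (They sum to €7.5.)

Consumers bear €4.5 per pack; producers bear €3 per pack.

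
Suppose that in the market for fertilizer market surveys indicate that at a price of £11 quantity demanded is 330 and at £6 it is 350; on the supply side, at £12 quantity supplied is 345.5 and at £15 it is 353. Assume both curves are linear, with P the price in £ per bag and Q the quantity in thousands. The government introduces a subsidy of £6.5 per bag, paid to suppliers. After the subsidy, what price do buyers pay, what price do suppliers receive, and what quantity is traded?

Buyers pay £6.5; suppliers receive £13; quantity = 348.

Demand slope: (350 − 330)/(6 − 11) = -4, so Qd = 374 − 4P.
Supply slope: (353 − 345.5)/(15 − 12) = 2.5, so Qs = 2.5P + 315.5.
Without the subsidy, 374 − 4P = 2.5P + 315.5 gives 6.5P = 58.5, so P* = £9 and Q* = 338.
With a per-unit subsidy paid to suppliers, each receives P + 6.5 per unit sold, so supply becomes Qs = 2.5(P + 6.5) + 315.5.
New equilibrium: buyers pay £6.5, suppliers receive £13, Q = 348. (Wedge: Pb − Ps = −6.5.)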